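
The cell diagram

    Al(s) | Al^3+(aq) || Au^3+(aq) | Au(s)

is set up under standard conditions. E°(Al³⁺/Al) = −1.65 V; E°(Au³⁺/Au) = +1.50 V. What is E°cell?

By convention the left-hand electrode in cell notation is the anode (oxidation) and the right-hand electrode is the cathode (reduction).
E°cell = E°(right) − E°(left) = +1.50 − (−1.65) = +3.15 V.

+3.15 V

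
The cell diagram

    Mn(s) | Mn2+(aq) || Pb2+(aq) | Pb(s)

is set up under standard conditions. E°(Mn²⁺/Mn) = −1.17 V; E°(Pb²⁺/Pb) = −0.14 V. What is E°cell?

+1.03 V

By convention the left-hand electrode in cell notation is the anode (oxidation) and the right-hand electrode is the cathode (reduction).
E°cell = E°(right) − E°(left) = −0.14 − (−1.17) = +1.03 V.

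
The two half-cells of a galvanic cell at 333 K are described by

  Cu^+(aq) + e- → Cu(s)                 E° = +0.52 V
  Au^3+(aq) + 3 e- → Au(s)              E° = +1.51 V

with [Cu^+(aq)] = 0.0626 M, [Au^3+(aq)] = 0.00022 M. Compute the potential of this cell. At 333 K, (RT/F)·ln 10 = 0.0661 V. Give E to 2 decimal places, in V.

Since E°(Au³⁺/Au) > E°(Cu⁺/Cu), Au³⁺/Au serves as the cathode.
E°cell = E°cat − E°an = +1.51 − (+0.52) = +0.99 V; n = 3.
Balancing gives Au^3+(aq) + 3 Cu(s) → Au(s) + 3 Cu^+(aq); hence Q = [Cu^+(aq)]^3 / [Au^3+(aq)] = 1.12 (log Q = 0.047).
Applying E = E° − (RT ln10/nF)·log Q gives +0.99 − (0.0661/3)(0.047) = +0.99 V.

+0.99 V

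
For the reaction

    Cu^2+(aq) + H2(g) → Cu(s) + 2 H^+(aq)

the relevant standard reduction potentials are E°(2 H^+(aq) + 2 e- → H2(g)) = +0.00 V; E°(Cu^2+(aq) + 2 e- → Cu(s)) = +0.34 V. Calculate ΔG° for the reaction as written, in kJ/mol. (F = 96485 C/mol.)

In the reaction as written Cu^2+(aq) is reduced, so the Cu²⁺/Cu couple is the cathode and 2H⁺/H₂ is the anode.
E°cell = +0.34 − (+0.00) = +0.34 V; balancing electrons gives n = 2.
ΔG° = −nFE°cell = −(2)(96485)(+0.34) J/mol = −65.6 kJ/mol.

−65.6 kJ/mol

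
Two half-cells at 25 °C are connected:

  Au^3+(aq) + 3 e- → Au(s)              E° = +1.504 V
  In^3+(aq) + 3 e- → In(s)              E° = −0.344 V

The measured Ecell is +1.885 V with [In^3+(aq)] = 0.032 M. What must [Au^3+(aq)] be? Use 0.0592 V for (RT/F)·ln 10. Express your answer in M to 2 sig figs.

The Au³⁺/Au couple has the larger reduction potential, so it is the cathode: E°cell = +1.504 − (−0.344) = +1.848 V and n = 3.
Rearranging E = E° − (0.0592/n)·log Q gives log Q = 3(+1.848 − (+1.885))/0.0592 = −1.875.
The balanced reaction is Au^3+(aq) + In(s) → Au(s) + In^3+(aq), so Q = [In^3+(aq)] / [Au^3+(aq)].
Isolating [Au^3+(aq)] in Q = 10^{−1.875} yields log [Au^3+(aq)] = 0.380, i.e. 2.4 M.

2.4 M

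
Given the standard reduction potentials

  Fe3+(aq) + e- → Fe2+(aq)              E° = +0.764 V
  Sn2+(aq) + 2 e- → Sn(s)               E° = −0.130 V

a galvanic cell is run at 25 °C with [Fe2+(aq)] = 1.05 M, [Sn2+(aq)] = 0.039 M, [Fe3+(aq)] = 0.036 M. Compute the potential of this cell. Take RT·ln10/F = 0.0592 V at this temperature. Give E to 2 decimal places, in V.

+0.85 V

Since E°(Fe³⁺/Fe²⁺) > E°(Sn²⁺/Sn), Fe³⁺/Fe²⁺ serves as the cathode.
The standard potential is +0.764 − (−0.130) = +0.894 V and the balanced reaction transfers n = 2 electrons.
Balancing gives 2 Fe3+(aq) + Sn(s) → 2 Fe2+(aq) + Sn2+(aq); hence Q = ([Fe2+(aq)]^2·[Sn2+(aq)]) / [Fe3+(aq)]^2 = 33.2 (log Q = 1.521).
Applying E = E° − (RT ln10/nF)·log Q gives +0.894 − (0.0592/2)(1.521) = +0.85 V.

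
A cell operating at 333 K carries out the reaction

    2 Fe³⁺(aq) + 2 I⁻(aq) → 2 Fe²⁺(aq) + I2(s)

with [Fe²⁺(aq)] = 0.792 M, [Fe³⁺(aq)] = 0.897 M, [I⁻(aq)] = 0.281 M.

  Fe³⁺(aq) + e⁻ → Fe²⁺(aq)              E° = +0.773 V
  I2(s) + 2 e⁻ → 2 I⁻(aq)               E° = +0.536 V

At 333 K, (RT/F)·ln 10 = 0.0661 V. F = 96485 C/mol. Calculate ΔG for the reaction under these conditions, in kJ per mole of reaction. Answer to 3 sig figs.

The standard cell potential is +0.773 − (+0.536) = +0.237 V, with n = 2 electrons in the balanced equation.
Q = [Fe²⁺(aq)]^2 / ([Fe³⁺(aq)]^2·[I⁻(aq)]^2) = 9.87, so log Q = 0.994 and E = +0.237 − (0.0661/2)(0.994) = +0.2041 V.
Then ΔG = −nFE = −2 × 96485 × +0.2041 J/mol = −39.4 kJ/mol.

−39.4 kJ/mol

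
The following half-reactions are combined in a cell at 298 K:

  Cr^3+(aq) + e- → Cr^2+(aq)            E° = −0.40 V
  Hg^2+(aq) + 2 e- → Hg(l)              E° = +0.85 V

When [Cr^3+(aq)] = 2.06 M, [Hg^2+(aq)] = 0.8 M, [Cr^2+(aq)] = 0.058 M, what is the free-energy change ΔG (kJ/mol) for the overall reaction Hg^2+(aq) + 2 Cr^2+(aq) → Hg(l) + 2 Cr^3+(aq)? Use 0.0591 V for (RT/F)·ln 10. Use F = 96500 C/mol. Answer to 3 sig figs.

With Hg²⁺/Hg reduced at the cathode, E°cell = +0.85 − (−0.40) = +1.25 V and n = 2.
Q = [Cr^3+(aq)]^2 / ([Hg^2+(aq)]·[Cr^2+(aq)]^2) = 1.58×10^3, so log Q = 3.198 and E = +1.25 − (0.0591/2)(3.198) = +1.1555 V.
Finally ΔG = −nFE = −(2)(96500 C/mol)(+1.1555 V) = −223 kJ/mol.

−223 kJ/mol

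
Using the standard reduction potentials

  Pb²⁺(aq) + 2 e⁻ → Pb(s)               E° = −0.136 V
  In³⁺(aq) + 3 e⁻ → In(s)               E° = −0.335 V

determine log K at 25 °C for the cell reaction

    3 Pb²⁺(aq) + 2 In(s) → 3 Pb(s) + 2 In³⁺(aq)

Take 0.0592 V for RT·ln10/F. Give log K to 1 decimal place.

log K = 20.2

The Pb²⁺/Pb couple is reduced (cathode); E°cell = −0.136 − (−0.335) = +0.199 V with n = 6.
At equilibrium E = 0, so log K = nE°cell / 0.0592 = (6)(+0.199) / 0.0592 = 20.2.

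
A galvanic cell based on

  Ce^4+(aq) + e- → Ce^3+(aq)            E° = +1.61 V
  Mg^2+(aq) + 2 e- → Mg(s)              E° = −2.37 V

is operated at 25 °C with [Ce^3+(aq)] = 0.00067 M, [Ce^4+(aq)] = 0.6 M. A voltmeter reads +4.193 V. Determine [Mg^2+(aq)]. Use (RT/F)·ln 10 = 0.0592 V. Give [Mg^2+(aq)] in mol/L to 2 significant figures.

0.051 M

Ce⁴⁺/Ce³⁺ is the cathode (higher E°); E°cell = +1.61 − (−2.37) = +3.98 V with n = 2.
From the Nernst equation, log Q = n(E° − E)/0.0592 = 2·(+3.98 − (+4.193))/0.0592 = −7.196.
For 2 Ce^4+(aq) + Mg(s) → 2 Ce^3+(aq) + Mg^2+(aq), the reaction quotient is Q = ([Ce^3+(aq)]^2·[Mg^2+(aq)]) / [Ce^4+(aq)]^2.
Solving for the unknown gives log [Mg^2+(aq)] = −1.292, so [Mg^2+(aq)] ≈ 0.051 M.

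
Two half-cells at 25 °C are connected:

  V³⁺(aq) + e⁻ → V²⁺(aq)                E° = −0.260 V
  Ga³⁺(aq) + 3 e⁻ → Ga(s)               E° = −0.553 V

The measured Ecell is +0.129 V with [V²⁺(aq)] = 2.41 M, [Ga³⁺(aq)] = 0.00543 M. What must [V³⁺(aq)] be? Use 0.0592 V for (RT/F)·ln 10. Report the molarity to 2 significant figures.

0.00072 M

With V³⁺/V²⁺ at the cathode and Ga³⁺/Ga at the anode, E°cell = −0.260 − (−0.553) = +0.293 V (n = 3).
Since E = E° − (0.0592/n)·log Q, log Q = n(E° − E)/0.0592 = 8.311.
The balanced reaction is 3 V³⁺(aq) + Ga(s) → 3 V²⁺(aq) + Ga³⁺(aq), so Q = ([V²⁺(aq)]^3·[Ga³⁺(aq)]) / [V³⁺(aq)]^3.
Substituting the known concentrations and solving, log [V³⁺(aq)] = −3.143 and [V³⁺(aq)] = 0.00072 M.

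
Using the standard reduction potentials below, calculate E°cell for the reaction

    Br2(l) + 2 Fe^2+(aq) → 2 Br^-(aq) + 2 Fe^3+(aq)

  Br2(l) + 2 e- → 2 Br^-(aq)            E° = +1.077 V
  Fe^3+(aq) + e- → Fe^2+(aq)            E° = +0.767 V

In the reaction as written, Br2(l) is reduced (cathode) and Fe^3+(aq) is produced by oxidation at the anode.
E°cell = E°(cathode) − E°(anode) = +1.077 − (+0.767) = +0.310 V.

+0.310 V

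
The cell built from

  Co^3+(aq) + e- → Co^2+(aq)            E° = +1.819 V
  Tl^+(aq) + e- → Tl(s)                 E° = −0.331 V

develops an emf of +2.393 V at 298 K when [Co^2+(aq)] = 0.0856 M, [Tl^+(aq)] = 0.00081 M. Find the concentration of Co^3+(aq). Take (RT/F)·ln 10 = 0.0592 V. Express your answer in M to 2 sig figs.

Co³⁺/Co²⁺ is the cathode (higher E°); E°cell = +1.819 − (−0.331) = +2.150 V with n = 1.
Since E = E° − (0.0592/n)·log Q, log Q = n(E° − E)/0.0592 = −4.105.
Balancing electrons gives Co^3+(aq) + Tl(s) → Co^2+(aq) + Tl^+(aq); thus Q = ([Co^2+(aq)]·[Tl^+(aq)]) / [Co^3+(aq)].
Substituting the known concentrations and solving, log [Co^3+(aq)] = −0.054 and [Co^3+(aq)] = 0.88 M.

0.88 M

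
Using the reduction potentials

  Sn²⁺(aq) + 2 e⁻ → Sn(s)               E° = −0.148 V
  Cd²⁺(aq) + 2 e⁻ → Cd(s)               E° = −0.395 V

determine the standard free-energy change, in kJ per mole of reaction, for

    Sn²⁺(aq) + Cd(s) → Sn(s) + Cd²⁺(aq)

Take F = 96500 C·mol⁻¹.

−47.7 kJ/mol

In the reaction as written Sn²⁺(aq) is reduced, so the Sn²⁺/Sn couple is the cathode and Cd²⁺/Cd is the anode.
E°cell = −0.148 − (−0.395) = +0.247 V; balancing electrons gives n = 2.
ΔG° = −nFE°cell = −(2)(96500)(+0.247) J/mol = −47.7 kJ/mol.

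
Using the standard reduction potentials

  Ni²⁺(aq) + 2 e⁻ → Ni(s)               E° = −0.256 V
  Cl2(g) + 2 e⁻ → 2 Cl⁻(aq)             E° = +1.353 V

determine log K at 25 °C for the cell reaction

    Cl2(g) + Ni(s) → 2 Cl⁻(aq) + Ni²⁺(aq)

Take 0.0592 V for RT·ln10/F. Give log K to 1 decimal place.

The Cl₂/Cl⁻ couple is reduced (cathode); E°cell = +1.353 − (−0.256) = +1.609 V with n = 2.
At equilibrium E = 0, so log K = nE°cell / 0.0592 = (2)(+1.609) / 0.0592 = 54.4.

log K = 54.4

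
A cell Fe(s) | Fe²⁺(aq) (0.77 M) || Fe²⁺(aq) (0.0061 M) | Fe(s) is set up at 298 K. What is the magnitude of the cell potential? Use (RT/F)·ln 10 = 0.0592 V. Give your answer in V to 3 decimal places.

0.062 V

For a concentration cell E°cell = 0, since both electrodes use the same couple.
The compartment with the higher Fe²⁺(aq) concentration (0.77 M) acts as the cathode; ions are reduced there and produced at the dilute (0.0061 M) anode.
With n = 2, Ecell = −(0.0592/2)·log([dilute]/[conc]) = −(0.0592/2)·log(0.0061/0.77) = +0.062 V.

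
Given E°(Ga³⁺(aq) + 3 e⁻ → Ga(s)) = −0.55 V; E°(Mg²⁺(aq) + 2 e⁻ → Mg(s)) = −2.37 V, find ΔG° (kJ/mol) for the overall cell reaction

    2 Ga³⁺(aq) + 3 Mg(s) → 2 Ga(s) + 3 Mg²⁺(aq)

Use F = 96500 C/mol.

In the reaction as written Ga³⁺(aq) is reduced, so the Ga³⁺/Ga couple is the cathode and Mg²⁺/Mg is the anode.
E°cell = −0.55 − (−2.37) = +1.82 V; balancing electrons gives n = 6.
ΔG° = −nFE°cell = −(6)(96500)(+1.82) J/mol = −1054 kJ/mol.

−1054 kJ/mol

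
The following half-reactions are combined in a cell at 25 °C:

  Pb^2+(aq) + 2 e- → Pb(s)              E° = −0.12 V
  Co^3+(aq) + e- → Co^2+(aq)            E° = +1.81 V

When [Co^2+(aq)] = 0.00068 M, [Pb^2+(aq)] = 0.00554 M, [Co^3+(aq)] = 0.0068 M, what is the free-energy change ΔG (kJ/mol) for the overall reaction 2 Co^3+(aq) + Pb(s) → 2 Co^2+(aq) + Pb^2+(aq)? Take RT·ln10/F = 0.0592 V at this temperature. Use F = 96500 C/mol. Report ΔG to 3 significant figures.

−397 kJ/mol

With Co³⁺/Co²⁺ reduced at the cathode, E°cell = +1.81 − (−0.12) = +1.93 V and n = 2.
Here Q = ([Co^2+(aq)]^2·[Pb^2+(aq)]) / [Co^3+(aq)]^2 = 5.54×10^−5 (log Q = −4.256), giving E = +1.93 − (0.0592/2)·(−4.256) = +2.0560 V.
Then ΔG = −nFE = −2 × 96500 × +2.0560 J/mol = −397 kJ/mol.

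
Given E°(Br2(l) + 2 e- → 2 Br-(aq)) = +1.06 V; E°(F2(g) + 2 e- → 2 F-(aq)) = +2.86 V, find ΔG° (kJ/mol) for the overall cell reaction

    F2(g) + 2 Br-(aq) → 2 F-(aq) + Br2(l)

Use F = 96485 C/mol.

In the reaction as written F2(g) is reduced, so the F₂/F⁻ couple is the cathode and Br₂/Br⁻ is the anode.
E°cell = +2.86 − (+1.06) = +1.80 V; balancing electrons gives n = 2.
ΔG° = −nFE°cell = −(2)(96485)(+1.80) J/mol = −347 kJ/mol.

−347 kJ/mol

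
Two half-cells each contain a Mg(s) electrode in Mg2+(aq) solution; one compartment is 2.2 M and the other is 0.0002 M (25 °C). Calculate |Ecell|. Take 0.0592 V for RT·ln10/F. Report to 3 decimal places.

For a concentration cell E°cell = 0, since both electrodes use the same couple.
The compartment with the higher Mg2+(aq) concentration (2.2 M) acts as the cathode; ions are reduced there and produced at the dilute (0.0002 M) anode.
With n = 2, Ecell = −(0.0592/2)·log([dilute]/[conc]) = −(0.0592/2)·log(0.0002/2.2) = +0.120 V.

0.120 V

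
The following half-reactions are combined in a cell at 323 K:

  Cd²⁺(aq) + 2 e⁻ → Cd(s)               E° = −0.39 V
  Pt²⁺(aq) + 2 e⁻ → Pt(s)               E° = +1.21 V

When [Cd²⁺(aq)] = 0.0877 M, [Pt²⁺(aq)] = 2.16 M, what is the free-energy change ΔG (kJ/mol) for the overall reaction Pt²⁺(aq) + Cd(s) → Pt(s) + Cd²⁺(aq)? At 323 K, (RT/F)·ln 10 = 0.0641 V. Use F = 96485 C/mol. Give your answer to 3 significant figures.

−317 kJ/mol

With Pt²⁺/Pt reduced at the cathode, E°cell = +1.21 − (−0.39) = +1.60 V and n = 2.
Q = [Cd²⁺(aq)] / [Pt²⁺(aq)] = 0.0406, so log Q = −1.391 and E = +1.60 − (0.0641/2)(−1.391) = +1.6446 V.
ΔG = −nFE = −(2)(96485)(+1.6446) J/mol = −317 kJ/mol.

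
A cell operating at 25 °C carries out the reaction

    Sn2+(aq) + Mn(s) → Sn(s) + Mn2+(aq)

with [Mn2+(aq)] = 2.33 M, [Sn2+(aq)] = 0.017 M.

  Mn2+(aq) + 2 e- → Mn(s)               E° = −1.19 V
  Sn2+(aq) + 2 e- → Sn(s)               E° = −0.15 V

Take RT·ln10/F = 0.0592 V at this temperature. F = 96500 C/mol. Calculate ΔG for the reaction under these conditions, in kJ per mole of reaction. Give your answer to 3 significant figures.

−189 kJ/mol

The standard cell potential is −0.15 − (−1.19) = +1.04 V, with n = 2 electrons in the balanced equation.
Q = [Mn2+(aq)] / [Sn2+(aq)] = 137, so log Q = 2.137 and E = +1.04 − (0.0592/2)(2.137) = +0.9767 V.
Finally ΔG = −nFE = −(2)(96500 C/mol)(+0.9767 V) = −189 kJ/mol.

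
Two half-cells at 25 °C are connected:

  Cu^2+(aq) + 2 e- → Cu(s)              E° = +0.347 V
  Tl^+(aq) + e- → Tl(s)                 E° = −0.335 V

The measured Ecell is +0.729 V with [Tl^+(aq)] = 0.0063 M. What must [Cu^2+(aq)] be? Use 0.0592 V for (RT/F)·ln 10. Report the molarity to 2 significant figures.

0.0015 M

With Cu²⁺/Cu at the cathode and Tl⁺/Tl at the anode, E°cell = +0.347 − (−0.335) = +0.682 V (n = 2).
Since E = E° − (0.0592/n)·log Q, log Q = n(E° − E)/0.0592 = −1.588.
For Cu^2+(aq) + 2 Tl(s) → Cu(s) + 2 Tl^+(aq), the reaction quotient is Q = [Tl^+(aq)]^2 / [Cu^2+(aq)].
Substituting the known concentrations and solving, log [Cu^2+(aq)] = −2.813 and [Cu^2+(aq)] = 0.0015 M.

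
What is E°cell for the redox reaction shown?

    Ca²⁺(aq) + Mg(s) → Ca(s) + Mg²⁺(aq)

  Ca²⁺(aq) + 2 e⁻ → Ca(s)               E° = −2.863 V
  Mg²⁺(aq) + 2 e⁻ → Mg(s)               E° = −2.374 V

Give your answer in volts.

−0.489 V

Ca²⁺(aq) gains electrons, so the Ca²⁺/Ca couple is the cathode; the Mg²⁺/Mg couple is the anode.
E°cell = E°(cathode) − E°(anode) = −2.863 − (−2.374) = −0.489 V.
The negative E°cell means the reaction is non-spontaneous in the direction written.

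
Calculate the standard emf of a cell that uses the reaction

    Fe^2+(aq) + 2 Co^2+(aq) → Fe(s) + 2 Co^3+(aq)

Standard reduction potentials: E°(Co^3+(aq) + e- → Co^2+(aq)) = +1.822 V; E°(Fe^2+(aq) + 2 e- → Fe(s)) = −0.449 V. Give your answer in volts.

Fe^2+(aq) gains electrons, so the Fe²⁺/Fe couple is the cathode; the Co³⁺/Co²⁺ couple is the anode.
E°cell = E°(cathode) − E°(anode) = −0.449 − (+1.822) = −2.271 V.
The negative E°cell means the reaction is non-spontaneous in the direction written.

−2.271 V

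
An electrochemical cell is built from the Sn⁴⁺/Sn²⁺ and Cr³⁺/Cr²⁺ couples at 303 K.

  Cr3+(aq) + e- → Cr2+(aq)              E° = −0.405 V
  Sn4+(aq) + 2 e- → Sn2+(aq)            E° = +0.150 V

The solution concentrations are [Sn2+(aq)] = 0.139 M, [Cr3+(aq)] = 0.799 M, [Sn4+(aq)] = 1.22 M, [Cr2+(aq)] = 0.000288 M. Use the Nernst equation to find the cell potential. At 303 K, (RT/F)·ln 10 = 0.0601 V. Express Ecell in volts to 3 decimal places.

+0.376 V

The Sn⁴⁺/Sn²⁺ couple has the more positive E°, so it is the cathode; Cr³⁺/Cr²⁺ is the anode.
E°cell = E°cat − E°an = +0.150 − (−0.405) = +0.555 V; n = 2.
The balanced reaction is Sn4+(aq) + 2 Cr2+(aq) → Sn2+(aq) + 2 Cr3+(aq), so Q = ([Sn2+(aq)]·[Cr3+(aq)]^2) / ([Sn4+(aq)]·[Cr2+(aq)]^2) = 8.77×10^5 and log Q = 5.943.
By the Nernst equation, E = +0.555 − (0.0601/2)·(5.943) = +0.376 V.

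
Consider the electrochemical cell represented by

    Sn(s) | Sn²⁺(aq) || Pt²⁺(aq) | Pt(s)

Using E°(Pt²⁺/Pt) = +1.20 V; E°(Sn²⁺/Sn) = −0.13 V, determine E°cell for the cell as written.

+1.33 V

By convention the left-hand electrode in cell notation is the anode (oxidation) and the right-hand electrode is the cathode (reduction).
E°cell = E°(right) − E°(left) = +1.20 − (−0.13) = +1.33 V.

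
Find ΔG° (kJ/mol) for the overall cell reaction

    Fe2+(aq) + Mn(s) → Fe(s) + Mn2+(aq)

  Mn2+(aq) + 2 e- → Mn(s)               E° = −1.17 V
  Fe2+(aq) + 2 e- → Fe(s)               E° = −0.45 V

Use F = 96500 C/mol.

−139 kJ/mol

In the reaction as written Fe2+(aq) is reduced, so the Fe²⁺/Fe couple is the cathode and Mn²⁺/Mn is the anode.
E°cell = −0.45 − (−1.17) = +0.72 V; balancing electrons gives n = 2.
ΔG° = −nFE°cell = −(2)(96500)(+0.72) J/mol = −139 kJ/mol.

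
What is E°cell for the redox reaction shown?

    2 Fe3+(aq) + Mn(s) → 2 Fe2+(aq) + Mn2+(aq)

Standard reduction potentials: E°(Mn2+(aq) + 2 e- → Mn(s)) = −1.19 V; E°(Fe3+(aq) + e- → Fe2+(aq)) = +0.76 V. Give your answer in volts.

Fe3+(aq) gains electrons, so the Fe³⁺/Fe²⁺ couple is the cathode; the Mn²⁺/Mn couple is the anode.
E°cell = E°(cathode) − E°(anode) = +0.76 − (−1.19) = +1.95 V.

+1.95 V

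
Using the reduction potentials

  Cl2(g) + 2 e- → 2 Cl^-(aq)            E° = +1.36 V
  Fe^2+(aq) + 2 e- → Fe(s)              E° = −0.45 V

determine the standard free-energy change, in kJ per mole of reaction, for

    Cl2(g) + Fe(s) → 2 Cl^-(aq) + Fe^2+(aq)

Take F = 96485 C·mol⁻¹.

−349 kJ/mol

In the reaction as written Cl2(g) is reduced, so the Cl₂/Cl⁻ couple is the cathode and Fe²⁺/Fe is the anode.
E°cell = +1.36 − (−0.45) = +1.81 V; balancing electrons gives n = 2.
ΔG° = −nFE°cell = −(2)(96485)(+1.81) J/mol = −349 kJ/mol.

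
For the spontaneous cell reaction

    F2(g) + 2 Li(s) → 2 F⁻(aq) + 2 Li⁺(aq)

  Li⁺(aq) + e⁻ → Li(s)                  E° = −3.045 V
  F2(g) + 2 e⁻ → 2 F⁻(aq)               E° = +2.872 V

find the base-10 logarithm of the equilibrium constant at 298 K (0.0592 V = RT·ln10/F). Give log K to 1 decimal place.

The F₂/F⁻ couple is reduced (cathode); E°cell = +2.872 − (−3.045) = +5.917 V with n = 2.
At equilibrium E = 0, so log K = nE°cell / 0.0592 = (2)(+5.917) / 0.0592 = 199.9.

log K = 199.9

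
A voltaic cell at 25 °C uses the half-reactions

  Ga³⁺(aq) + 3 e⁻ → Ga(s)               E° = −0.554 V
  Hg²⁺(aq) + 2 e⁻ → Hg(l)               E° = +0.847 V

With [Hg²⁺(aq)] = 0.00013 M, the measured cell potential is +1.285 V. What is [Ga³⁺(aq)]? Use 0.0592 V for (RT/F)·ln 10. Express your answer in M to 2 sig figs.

With Hg²⁺/Hg at the cathode and Ga³⁺/Ga at the anode, E°cell = +0.847 − (−0.554) = +1.401 V (n = 6).
Since E = E° − (0.0592/n)·log Q, log Q = n(E° − E)/0.0592 = 11.757.
For 3 Hg²⁺(aq) + 2 Ga(s) → 3 Hg(l) + 2 Ga³⁺(aq), the reaction quotient is Q = [Ga³⁺(aq)]^2 / [Hg²⁺(aq)]^3.
Isolating [Ga³⁺(aq)] in Q = 10^{11.757} yields log [Ga³⁺(aq)] = 0.049, i.e. 1.1 M.

1.1 M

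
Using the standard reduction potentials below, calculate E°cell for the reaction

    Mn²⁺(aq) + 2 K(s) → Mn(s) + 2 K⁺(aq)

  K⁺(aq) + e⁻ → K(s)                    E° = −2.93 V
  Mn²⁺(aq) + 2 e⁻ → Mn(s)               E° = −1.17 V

Mn²⁺(aq) gains electrons, so the Mn²⁺/Mn couple is the cathode; the K⁺/K couple is the anode.
E°cell = E°(cathode) − E°(anode) = −1.17 − (−2.93) = +1.76 V.
The positive value indicates the reaction is spontaneous as written.

+1.76 V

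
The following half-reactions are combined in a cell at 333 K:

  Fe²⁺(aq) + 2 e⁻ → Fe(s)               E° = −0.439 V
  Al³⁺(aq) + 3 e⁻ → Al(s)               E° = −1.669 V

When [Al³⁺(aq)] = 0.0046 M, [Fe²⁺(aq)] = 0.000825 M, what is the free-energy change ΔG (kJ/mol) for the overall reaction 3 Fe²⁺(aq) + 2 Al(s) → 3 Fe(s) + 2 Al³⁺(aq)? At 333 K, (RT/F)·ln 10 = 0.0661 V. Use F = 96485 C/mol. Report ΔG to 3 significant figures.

With Fe²⁺/Fe reduced at the cathode, E°cell = −0.439 − (−1.669) = +1.230 V and n = 6.
The reaction quotient is [Al³⁺(aq)]^2 / [Fe²⁺(aq)]^3 = 3.77×10^4; by Nernst, E = +1.230 − (0.0661/6)(4.576) = +1.1796 V.
Then ΔG = −nFE = −6 × 96485 × +1.1796 J/mol = −683 kJ/mol.

−683 kJ/mol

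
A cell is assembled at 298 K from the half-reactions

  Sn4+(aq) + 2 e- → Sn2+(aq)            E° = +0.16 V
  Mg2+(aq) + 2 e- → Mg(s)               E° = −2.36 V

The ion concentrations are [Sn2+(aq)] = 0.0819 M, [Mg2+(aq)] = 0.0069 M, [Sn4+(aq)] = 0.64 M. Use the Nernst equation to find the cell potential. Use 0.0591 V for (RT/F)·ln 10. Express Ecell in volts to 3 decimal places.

+2.610 V

The Sn⁴⁺/Sn²⁺ couple has the more positive E°, so it is the cathode; Mg²⁺/Mg is the anode.
The standard potential is +0.16 − (−2.36) = +2.52 V and the balanced reaction transfers n = 2 electrons.
For the overall reaction Sn4+(aq) + Mg(s) → Sn2+(aq) + Mg2+(aq), Q = ([Sn2+(aq)]·[Mg2+(aq)]) / [Sn4+(aq)] = 0.000883, giving log Q = −3.054.
Applying E = E° − (RT ln10/nF)·log Q gives +2.52 − (0.0591/2)(−3.054) = +2.610 V.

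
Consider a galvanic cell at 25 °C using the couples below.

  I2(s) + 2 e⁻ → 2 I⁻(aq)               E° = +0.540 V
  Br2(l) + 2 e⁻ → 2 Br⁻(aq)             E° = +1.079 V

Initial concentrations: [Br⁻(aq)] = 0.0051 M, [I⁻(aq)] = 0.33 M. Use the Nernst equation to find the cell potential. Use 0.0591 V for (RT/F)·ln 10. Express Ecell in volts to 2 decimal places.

The Br₂/Br⁻ couple has the more positive E°, so it is the cathode; I₂/I⁻ is the anode.
E°cell = E°cat − E°an = +1.079 − (+0.540) = +0.539 V; n = 2.
For the overall reaction Br2(l) + 2 I⁻(aq) → 2 Br⁻(aq) + I2(s), Q = [Br⁻(aq)]^2 / [I⁻(aq)]^2 = 0.000239, giving log Q = −3.622.
By the Nernst equation, E = +0.539 − (0.0591/2)·(−3.622) = +0.65 V.

+0.65 V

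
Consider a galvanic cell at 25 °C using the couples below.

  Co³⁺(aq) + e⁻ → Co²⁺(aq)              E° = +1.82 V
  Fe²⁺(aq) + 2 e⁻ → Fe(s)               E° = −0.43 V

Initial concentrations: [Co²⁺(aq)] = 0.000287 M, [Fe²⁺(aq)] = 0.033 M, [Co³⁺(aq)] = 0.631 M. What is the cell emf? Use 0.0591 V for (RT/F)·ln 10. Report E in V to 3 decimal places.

Co³⁺/Co²⁺ is reduced (cathode, E° = +1.82 V) and Fe²⁺/Fe is oxidized (anode).
The standard potential is +1.82 − (−0.43) = +2.25 V and the balanced reaction transfers n = 2 electrons.
For the overall reaction 2 Co³⁺(aq) + Fe(s) → 2 Co²⁺(aq) + Fe²⁺(aq), Q = ([Co²⁺(aq)]^2·[Fe²⁺(aq)]) / [Co³⁺(aq)]^2 = 6.83×10^−9, giving log Q = −8.166.
Applying E = E° − (RT ln10/nF)·log Q gives +2.25 − (0.0591/2)(−8.166) = +2.491 V.

+2.491 V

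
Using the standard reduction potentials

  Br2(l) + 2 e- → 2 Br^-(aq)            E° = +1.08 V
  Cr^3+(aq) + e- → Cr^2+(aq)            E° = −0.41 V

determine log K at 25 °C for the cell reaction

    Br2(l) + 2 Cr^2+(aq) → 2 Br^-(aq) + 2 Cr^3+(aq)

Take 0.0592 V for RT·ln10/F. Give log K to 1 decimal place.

The Br₂/Br⁻ couple is reduced (cathode); E°cell = +1.08 − (−0.41) = +1.49 V with n = 2.
At equilibrium E = 0, so log K = nE°cell / 0.0592 = (2)(+1.49) / 0.0592 = 50.3.

log K = 50.3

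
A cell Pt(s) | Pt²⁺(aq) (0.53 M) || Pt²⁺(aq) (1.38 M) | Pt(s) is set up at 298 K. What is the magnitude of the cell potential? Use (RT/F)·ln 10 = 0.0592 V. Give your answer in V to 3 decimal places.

For a concentration cell E°cell = 0, since both electrodes use the same couple.
The compartment with the higher Pt²⁺(aq) concentration (1.38 M) acts as the cathode; ions are reduced there and produced at the dilute (0.53 M) anode.
With n = 2, Ecell = −(0.0592/2)·log([dilute]/[conc]) = −(0.0592/2)·log(0.53/1.38) = +0.012 V.

0.012 V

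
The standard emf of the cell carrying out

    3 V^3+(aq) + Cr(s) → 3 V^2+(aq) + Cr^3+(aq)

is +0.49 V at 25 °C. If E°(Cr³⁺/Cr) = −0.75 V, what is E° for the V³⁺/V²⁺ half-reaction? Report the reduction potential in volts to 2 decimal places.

−0.26 V

In the reaction as written the V³⁺/V²⁺ couple is reduced (cathode) and Cr³⁺/Cr is oxidized (anode), so E°cell = E°(V³⁺/V²⁺) − E°(Cr³⁺/Cr).
E°(V³⁺/V²⁺) = E°cell + E°(anode) = +0.49 + (−0.75) = −0.26 V.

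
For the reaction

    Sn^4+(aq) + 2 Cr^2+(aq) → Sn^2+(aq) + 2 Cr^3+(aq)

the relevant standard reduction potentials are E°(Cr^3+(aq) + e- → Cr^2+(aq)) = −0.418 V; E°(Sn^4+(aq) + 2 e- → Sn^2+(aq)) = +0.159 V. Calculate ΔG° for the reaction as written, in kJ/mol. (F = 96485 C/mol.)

−111 kJ/mol

In the reaction as written Sn^4+(aq) is reduced, so the Sn⁴⁺/Sn²⁺ couple is the cathode and Cr³⁺/Cr²⁺ is the anode.
E°cell = +0.159 − (−0.418) = +0.577 V; balancing electrons gives n = 2.
ΔG° = −nFE°cell = −(2)(96485)(+0.577) J/mol = −111 kJ/mol.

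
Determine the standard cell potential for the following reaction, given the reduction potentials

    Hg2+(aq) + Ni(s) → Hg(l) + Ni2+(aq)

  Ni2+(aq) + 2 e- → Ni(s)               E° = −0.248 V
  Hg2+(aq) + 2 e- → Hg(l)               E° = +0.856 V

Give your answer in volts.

+1.104 V

In the reaction as written, Hg2+(aq) is reduced (cathode) and Ni2+(aq) is produced by oxidation at the anode.
E°cell = E°(cathode) − E°(anode) = +0.856 − (−0.248) = +1.104 V.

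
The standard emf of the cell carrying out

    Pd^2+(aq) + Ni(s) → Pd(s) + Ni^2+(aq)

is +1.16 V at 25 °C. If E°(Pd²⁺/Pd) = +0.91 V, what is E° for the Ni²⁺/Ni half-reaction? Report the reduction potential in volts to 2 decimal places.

−0.25 V

In the reaction as written the Pd²⁺/Pd couple is reduced (cathode) and Ni²⁺/Ni is oxidized (anode), so E°cell = E°(Pd²⁺/Pd) − E°(Ni²⁺/Ni).
E°(Ni²⁺/Ni) = E°(cathode) − E°cell = +0.91 − (+1.16) = −0.25 V.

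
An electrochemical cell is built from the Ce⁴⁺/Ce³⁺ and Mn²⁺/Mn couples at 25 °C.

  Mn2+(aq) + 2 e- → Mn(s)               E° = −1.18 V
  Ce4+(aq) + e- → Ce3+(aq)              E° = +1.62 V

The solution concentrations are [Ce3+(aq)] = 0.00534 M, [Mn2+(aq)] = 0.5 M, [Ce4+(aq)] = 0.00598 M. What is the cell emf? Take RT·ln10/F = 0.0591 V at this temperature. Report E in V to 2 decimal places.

The Ce⁴⁺/Ce³⁺ couple has the more positive E°, so it is the cathode; Mn²⁺/Mn is the anode.
E°cell = +1.62 − (−1.18) = +2.80 V, with n = 2 electrons transferred.
Balancing gives 2 Ce4+(aq) + Mn(s) → 2 Ce3+(aq) + Mn2+(aq); hence Q = ([Ce3+(aq)]^2·[Mn2+(aq)]) / [Ce4+(aq)]^2 = 0.399 (log Q = −0.399).
Applying E = E° − (RT ln10/nF)·log Q gives +2.80 − (0.0591/2)(−0.399) = +2.81 V.

+2.81 V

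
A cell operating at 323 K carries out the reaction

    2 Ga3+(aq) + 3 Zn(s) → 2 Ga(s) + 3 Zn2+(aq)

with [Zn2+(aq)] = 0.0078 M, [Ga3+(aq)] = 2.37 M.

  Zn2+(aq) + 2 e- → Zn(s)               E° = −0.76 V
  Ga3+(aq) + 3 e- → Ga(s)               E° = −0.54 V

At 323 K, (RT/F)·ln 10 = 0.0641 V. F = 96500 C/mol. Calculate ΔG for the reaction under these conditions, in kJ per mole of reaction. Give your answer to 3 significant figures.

E°cell = −0.54 − (−0.76) = +0.22 V; the balanced reaction transfers n = 6 electrons.
Q = [Zn2+(aq)]^3 / [Ga3+(aq)]^2 = 8.45×10^−8, so log Q = −7.073 and E = +0.22 − (0.0641/6)(−7.073) = +0.2956 V.
Finally ΔG = −nFE = −(6)(96500 C/mol)(+0.2956 V) = −171 kJ/mol.

−171 kJ/mol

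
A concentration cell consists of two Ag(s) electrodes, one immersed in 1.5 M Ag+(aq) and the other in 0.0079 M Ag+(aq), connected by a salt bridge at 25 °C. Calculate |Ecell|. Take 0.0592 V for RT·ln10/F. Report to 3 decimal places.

0.135 V

For a concentration cell E°cell = 0, since both electrodes use the same couple.
The compartment with the higher Ag+(aq) concentration (1.5 M) acts as the cathode; ions are reduced there and produced at the dilute (0.0079 M) anode.
With n = 1, Ecell = −(0.0592/1)·log([dilute]/[conc]) = −(0.0592/1)·log(0.0079/1.5) = +0.135 V.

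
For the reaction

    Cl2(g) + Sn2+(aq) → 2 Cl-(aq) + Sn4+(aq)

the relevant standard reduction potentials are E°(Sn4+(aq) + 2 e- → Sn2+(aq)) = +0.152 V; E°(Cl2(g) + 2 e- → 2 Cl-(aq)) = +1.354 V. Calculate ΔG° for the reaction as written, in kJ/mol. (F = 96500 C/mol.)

−232 kJ/mol

In the reaction as written Cl2(g) is reduced, so the Cl₂/Cl⁻ couple is the cathode and Sn⁴⁺/Sn²⁺ is the anode.
E°cell = +1.354 − (+0.152) = +1.202 V; balancing electrons gives n = 2.
ΔG° = −nFE°cell = −(2)(96500)(+1.202) J/mol = −232 kJ/mol.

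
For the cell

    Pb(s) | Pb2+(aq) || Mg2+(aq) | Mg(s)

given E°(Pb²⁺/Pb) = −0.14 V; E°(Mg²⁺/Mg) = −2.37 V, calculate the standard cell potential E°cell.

−2.23 V

By convention the left-hand electrode in cell notation is the anode (oxidation) and the right-hand electrode is the cathode (reduction).
E°cell = E°(right) − E°(left) = −2.37 − (−0.14) = −2.23 V.
The negative sign shows that, as written, the cell would require an external voltage to drive the reaction.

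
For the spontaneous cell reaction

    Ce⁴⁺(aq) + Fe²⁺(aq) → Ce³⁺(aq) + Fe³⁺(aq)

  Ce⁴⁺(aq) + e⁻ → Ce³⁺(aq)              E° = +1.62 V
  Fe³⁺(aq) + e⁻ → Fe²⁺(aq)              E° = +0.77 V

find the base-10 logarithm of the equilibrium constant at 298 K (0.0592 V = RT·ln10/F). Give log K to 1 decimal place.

log K = 14.4

The Ce⁴⁺/Ce³⁺ couple is reduced (cathode); E°cell = +1.62 − (+0.77) = +0.85 V with n = 1.
At equilibrium E = 0, so log K = nE°cell / 0.0592 = (1)(+0.85) / 0.0592 = 14.4.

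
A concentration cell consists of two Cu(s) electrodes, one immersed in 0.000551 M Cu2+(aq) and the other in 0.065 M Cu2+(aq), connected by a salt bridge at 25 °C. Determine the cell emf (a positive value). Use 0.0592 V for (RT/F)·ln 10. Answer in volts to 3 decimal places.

For a concentration cell E°cell = 0, since both electrodes use the same couple.
The compartment with the higher Cu2+(aq) concentration (0.065 M) acts as the cathode; ions are reduced there and produced at the dilute (0.000551 M) anode.
With n = 2, Ecell = −(0.0592/2)·log([dilute]/[conc]) = −(0.0592/2)·log(0.000551/0.065) = +0.061 V.

0.061 V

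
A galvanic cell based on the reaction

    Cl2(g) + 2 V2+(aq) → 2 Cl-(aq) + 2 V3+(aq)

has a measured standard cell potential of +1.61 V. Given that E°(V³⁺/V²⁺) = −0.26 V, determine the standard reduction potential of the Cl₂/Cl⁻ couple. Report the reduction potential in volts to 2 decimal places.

+1.35 V

In the reaction as written the Cl₂/Cl⁻ couple is reduced (cathode) and V³⁺/V²⁺ is oxidized (anode), so E°cell = E°(Cl₂/Cl⁻) − E°(V³⁺/V²⁺).
E°(Cl₂/Cl⁻) = E°cell + E°(anode) = +1.61 + (−0.26) = +1.35 V.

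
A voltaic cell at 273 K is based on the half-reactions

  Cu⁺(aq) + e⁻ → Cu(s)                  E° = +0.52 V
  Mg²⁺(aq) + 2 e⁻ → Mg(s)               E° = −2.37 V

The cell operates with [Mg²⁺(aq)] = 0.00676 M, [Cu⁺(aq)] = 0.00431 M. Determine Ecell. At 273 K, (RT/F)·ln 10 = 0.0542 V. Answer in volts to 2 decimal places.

+2.82 V

The Cu⁺/Cu couple has the more positive E°, so it is the cathode; Mg²⁺/Mg is the anode.
The standard potential is +0.52 − (−2.37) = +2.89 V and the balanced reaction transfers n = 2 electrons.
The balanced reaction is 2 Cu⁺(aq) + Mg(s) → 2 Cu(s) + Mg²⁺(aq), so Q = [Mg²⁺(aq)] / [Cu⁺(aq)]^2 = 364 and log Q = 2.561.
Applying E = E° − (RT ln10/nF)·log Q gives +2.89 − (0.0542/2)(2.561) = +2.82 V.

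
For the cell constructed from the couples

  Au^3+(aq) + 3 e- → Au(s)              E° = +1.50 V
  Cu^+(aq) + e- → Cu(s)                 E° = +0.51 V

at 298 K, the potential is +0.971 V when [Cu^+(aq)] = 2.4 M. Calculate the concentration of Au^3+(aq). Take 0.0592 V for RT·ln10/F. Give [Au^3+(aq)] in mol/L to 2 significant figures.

1.5 M

Au³⁺/Au is the cathode (higher E°); E°cell = +1.50 − (+0.51) = +0.99 V with n = 3.
Since E = E° − (0.0592/n)·log Q, log Q = n(E° − E)/0.0592 = 0.963.
Balancing electrons gives Au^3+(aq) + 3 Cu(s) → Au(s) + 3 Cu^+(aq); thus Q = [Cu^+(aq)]^3 / [Au^3+(aq)].
Isolating [Au^3+(aq)] in Q = 10^{0.963} yields log [Au^3+(aq)] = 0.178, i.e. 1.5 M.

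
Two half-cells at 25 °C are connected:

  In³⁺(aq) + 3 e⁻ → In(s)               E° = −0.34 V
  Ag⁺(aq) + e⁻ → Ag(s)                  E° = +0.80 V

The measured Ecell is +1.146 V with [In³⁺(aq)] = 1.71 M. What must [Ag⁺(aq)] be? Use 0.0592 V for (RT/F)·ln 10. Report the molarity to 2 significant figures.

With Ag⁺/Ag at the cathode and In³⁺/In at the anode, E°cell = +0.80 − (−0.34) = +1.14 V (n = 3).
From the Nernst equation, log Q = n(E° − E)/0.0592 = 3·(+1.14 − (+1.146))/0.0592 = −0.304.
For 3 Ag⁺(aq) + In(s) → 3 Ag(s) + In³⁺(aq), the reaction quotient is Q = [In³⁺(aq)] / [Ag⁺(aq)]^3.
Isolating [Ag⁺(aq)] in Q = 10^{−0.304} yields log [Ag⁺(aq)] = 0.179, i.e. 1.5 M.

1.5 M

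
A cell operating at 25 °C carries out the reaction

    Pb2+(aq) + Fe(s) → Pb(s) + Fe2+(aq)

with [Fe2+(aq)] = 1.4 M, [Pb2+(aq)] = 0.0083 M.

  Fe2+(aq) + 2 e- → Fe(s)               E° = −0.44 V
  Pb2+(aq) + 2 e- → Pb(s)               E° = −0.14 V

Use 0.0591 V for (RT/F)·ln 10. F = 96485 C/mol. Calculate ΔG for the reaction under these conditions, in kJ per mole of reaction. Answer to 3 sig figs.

The standard cell potential is −0.14 − (−0.44) = +0.30 V, with n = 2 electrons in the balanced equation.
Here Q = [Fe2+(aq)] / [Pb2+(aq)] = 169 (log Q = 2.227), giving E = +0.30 − (0.0591/2)·(2.227) = +0.2342 V.
Then ΔG = −nFE = −2 × 96485 × +0.2342 J/mol = −45.2 kJ/mol.

−45.2 kJ/mol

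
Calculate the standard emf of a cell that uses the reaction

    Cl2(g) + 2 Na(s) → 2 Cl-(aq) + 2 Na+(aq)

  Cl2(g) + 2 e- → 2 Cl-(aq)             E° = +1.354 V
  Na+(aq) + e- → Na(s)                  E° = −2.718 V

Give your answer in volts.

Cl2(g) gains electrons, so the Cl₂/Cl⁻ couple is the cathode; the Na⁺/Na couple is the anode.
E°cell = E°(cathode) − E°(anode) = +1.354 − (−2.718) = +4.072 V.

+4.072 V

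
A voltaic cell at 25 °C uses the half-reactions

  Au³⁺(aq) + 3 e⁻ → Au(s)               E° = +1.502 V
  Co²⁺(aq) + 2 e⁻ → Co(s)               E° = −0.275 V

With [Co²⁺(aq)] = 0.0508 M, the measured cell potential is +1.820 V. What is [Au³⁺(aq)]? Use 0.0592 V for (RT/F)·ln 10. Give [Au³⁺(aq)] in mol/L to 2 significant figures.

1.7 M

The Au³⁺/Au couple has the larger reduction potential, so it is the cathode: E°cell = +1.502 − (−0.275) = +1.777 V and n = 6.
Rearranging E = E° − (0.0592/n)·log Q gives log Q = 6(+1.777 − (+1.820))/0.0592 = −4.358.
The balanced reaction is 2 Au³⁺(aq) + 3 Co(s) → 2 Au(s) + 3 Co²⁺(aq), so Q = [Co²⁺(aq)]^3 / [Au³⁺(aq)]^2.
Substituting the known concentrations and solving, log [Au³⁺(aq)] = 0.238 and [Au³⁺(aq)] = 1.7 M.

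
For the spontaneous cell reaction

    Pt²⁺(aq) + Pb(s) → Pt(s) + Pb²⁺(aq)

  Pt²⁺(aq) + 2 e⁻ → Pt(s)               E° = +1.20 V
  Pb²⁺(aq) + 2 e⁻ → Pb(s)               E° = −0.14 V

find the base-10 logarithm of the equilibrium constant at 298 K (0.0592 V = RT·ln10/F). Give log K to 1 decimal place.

log K = 45.3

The Pt²⁺/Pt couple is reduced (cathode); E°cell = +1.20 − (−0.14) = +1.34 V with n = 2.
At equilibrium E = 0, so log K = nE°cell / 0.0592 = (2)(+1.34) / 0.0592 = 45.3.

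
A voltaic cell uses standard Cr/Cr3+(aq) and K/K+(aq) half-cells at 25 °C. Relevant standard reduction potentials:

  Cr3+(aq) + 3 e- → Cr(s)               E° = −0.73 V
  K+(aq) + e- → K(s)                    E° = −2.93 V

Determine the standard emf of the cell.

+2.20 V

The Cr³⁺/Cr couple has the higher E°, so Cr ion is reduced (cathode) and K is oxidized (anode).
E°cell = E°(cathode) − E°(anode) = −0.73 − (−2.93) = +2.20 V.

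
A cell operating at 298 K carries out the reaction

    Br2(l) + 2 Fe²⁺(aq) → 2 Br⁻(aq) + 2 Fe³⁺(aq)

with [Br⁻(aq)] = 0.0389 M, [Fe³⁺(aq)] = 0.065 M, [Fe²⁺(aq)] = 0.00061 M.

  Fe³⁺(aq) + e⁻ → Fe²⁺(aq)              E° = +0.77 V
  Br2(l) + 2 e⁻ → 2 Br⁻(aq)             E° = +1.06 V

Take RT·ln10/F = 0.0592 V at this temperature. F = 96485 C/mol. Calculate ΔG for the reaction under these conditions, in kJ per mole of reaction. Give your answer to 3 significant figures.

−48.9 kJ/mol

With Br₂/Br⁻ reduced at the cathode, E°cell = +1.06 − (+0.77) = +0.29 V and n = 2.
Q = ([Br⁻(aq)]^2·[Fe³⁺(aq)]^2) / [Fe²⁺(aq)]^2 = 17.2, so log Q = 1.235 and E = +0.29 − (0.0592/2)(1.235) = +0.2534 V.
Finally ΔG = −nFE = −(2)(96485 C/mol)(+0.2534 V) = −48.9 kJ/mol.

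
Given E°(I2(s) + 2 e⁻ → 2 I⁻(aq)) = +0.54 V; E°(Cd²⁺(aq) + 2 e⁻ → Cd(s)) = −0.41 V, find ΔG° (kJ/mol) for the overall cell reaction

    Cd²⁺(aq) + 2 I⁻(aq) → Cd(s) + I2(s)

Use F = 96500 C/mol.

In the reaction as written Cd²⁺(aq) is reduced, so the Cd²⁺/Cd couple is the cathode and I₂/I⁻ is the anode.
E°cell = −0.41 − (+0.54) = −0.95 V; balancing electrons gives n = 2.
ΔG° = −nFE°cell = −(2)(96500)(−0.95) J/mol = +183 kJ/mol.

+183 kJ/mol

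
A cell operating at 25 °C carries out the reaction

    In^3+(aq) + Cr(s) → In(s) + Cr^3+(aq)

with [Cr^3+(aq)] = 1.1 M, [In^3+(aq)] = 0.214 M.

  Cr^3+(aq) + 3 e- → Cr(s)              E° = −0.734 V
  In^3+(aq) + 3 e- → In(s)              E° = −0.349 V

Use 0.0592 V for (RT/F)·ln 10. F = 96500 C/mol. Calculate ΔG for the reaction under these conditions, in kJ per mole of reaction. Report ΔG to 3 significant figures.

With In³⁺/In reduced at the cathode, E°cell = −0.349 − (−0.734) = +0.385 V and n = 3.
Q = [Cr^3+(aq)] / [In^3+(aq)] = 5.14, so log Q = 0.711 and E = +0.385 − (0.0592/3)(0.711) = +0.3710 V.
Finally ΔG = −nFE = −(3)(96500 C/mol)(+0.3710 V) = −107 kJ/mol.

−107 kJ/mol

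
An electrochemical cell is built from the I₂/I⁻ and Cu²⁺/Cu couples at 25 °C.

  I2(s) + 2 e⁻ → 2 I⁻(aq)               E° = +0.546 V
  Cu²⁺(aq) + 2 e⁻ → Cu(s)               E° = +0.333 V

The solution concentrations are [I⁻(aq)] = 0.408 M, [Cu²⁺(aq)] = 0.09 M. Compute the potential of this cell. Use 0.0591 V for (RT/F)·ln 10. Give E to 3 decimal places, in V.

+0.267 V

The I₂/I⁻ couple has the more positive E°, so it is the cathode; Cu²⁺/Cu is the anode.
The standard potential is +0.546 − (+0.333) = +0.213 V and the balanced reaction transfers n = 2 electrons.
Balancing gives I2(s) + Cu(s) → 2 I⁻(aq) + Cu²⁺(aq); hence Q = [I⁻(aq)]^2·[Cu²⁺(aq)] = 0.015 (log Q = −1.824).
Applying E = E° − (RT ln10/nF)·log Q gives +0.213 − (0.0591/2)(−1.824) = +0.267 V.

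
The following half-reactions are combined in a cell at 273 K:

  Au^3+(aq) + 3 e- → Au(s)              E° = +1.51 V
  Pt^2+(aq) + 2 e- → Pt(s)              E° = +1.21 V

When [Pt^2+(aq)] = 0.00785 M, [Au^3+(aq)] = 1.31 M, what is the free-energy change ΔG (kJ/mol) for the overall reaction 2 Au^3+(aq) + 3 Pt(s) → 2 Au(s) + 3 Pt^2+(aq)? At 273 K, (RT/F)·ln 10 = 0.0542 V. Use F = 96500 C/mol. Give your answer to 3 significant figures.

With Au³⁺/Au reduced at the cathode, E°cell = +1.51 − (+1.21) = +0.30 V and n = 6.
The reaction quotient is [Pt^2+(aq)]^3 / [Au^3+(aq)]^2 = 2.82×10^−7; by Nernst, E = +0.30 − (0.0542/6)(−6.550) = +0.3592 V.
ΔG = −nFE = −(6)(96500)(+0.3592) J/mol = −208 kJ/mol.

−208 kJ/mol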